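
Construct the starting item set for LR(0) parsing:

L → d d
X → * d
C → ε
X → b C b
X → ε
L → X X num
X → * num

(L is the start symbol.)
First, augment the grammar with L' → L
I₀ = CLOSURE({ [L' → . L] }):
  [L' → . L] has the dot before L: add [L → . d d], [L → . X X num]
  [L → . X X num] has the dot before X: add [X → . * d], [X → . b C b], [X → .], [X → . * num]
No further items can be added.

I₀ = { [L → . X X num], [L → . d d], [L' → . L], [X → . * d], [X → . * num], [X → . b C b], [X → .] }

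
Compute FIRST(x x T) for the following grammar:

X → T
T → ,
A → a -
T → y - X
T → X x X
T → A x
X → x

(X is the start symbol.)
To compute FIRST(x x T), process the symbols left to right:
Symbol x is a terminal. Add 'x' and stop.
FIRST(x x T) = { 'x' }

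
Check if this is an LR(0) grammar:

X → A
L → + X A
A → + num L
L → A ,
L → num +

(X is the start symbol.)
Yes, the grammar is LR(0)

Augment with X' → X and build the canonical LR(0) collection (I0 = CLOSURE({[X' → . X]}), then GOTO on every symbol after a dot until no new states appear). It has 13 states:
  I0: { [A → . + num L], [X → . A], [X' → . X] }  — shift
  I1: { [A → + . num L] }  — shift
  I2: { [X → A .] }  — reduce
  I3: { [X' → X .] }  — accept
  I4: { [A → + num . L], [A → . + num L], [L → . + X A], [L → . A ,], [L → . num +] }  — shift
  I5: { [A → + . num L], [A → . + num L], [L → + . X A], [X → . A] }  — shift
  I6: { [L → A . ,] }  — shift
  I7: { [A → + num L .] }  — reduce
  I8: { [L → num . +] }  — shift
  I9: { [L → num + .] }  — reduce
  I10: { [L → A , .] }  — reduce
  I11: { [A → . + num L], [L → + X . A] }  — shift
  I12: { [L → + X A .] }  — reduce

Every state is either a pure shift/goto state or contains exactly one complete item and nothing to shift — no conflicts. The grammar is LR(0).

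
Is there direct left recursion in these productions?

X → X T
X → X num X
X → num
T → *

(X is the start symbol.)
Direct left recursion occurs when N → N α for some non-terminal N (the right-hand side begins with the left-hand side itself).

X → X T: LEFT RECURSIVE (starts with X)
X → X num X: LEFT RECURSIVE (starts with X)
X → num: starts with num
T → *: starts with '*'

The grammar has direct left recursion on: X.

Answer: Yes, X is left-recursive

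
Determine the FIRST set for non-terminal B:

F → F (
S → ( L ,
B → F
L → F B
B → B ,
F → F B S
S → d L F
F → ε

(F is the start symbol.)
FIRST sets of the other non-terminals involved (by the same procedure, iterated to a fixed point):
  FIRST(F) = { '(', ',', 'd', ε }

From B → F:
  - F is a non-terminal: add FIRST(F) \ {ε} = { '(', ',', 'd' }
    F is nullable and nothing follows, so the whole right-hand side can vanish: ε ∈ FIRST(B)
From B → B ,:
  - B is the symbol being defined: contributes nothing new
    B is nullable, so continue to the next symbol
  - ',' is a terminal: add ',' and stop

Collecting: FIRST(B) = { '(', ',', 'd', ε }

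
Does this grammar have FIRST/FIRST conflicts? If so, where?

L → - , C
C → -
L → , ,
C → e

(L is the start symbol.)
A FIRST/FIRST conflict occurs when two productions N → α and N → β for the same non-terminal have FIRST(α) ∩ FIRST(β) ≠ ∅ (with ε ∈ FIRST of a nullable right-hand side, so two nullable alternatives also conflict).

Productions for L:
  L → - , C: FIRST = { '-' }
  L → , ,: FIRST = { ',' }
Productions for C:
  C → -: FIRST = { '-' }
  C → e: FIRST = { 'e' }

All alternatives of each non-terminal have pairwise disjoint FIRST sets.

Answer: No FIRST/FIRST conflicts.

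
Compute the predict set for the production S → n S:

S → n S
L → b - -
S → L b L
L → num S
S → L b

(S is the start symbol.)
PREDICT(S → n S) = (FIRST(RHS) \ {ε}) ∪ (FOLLOW(S) if ε ∈ FIRST(RHS), i.e. RHS ⇒* ε)
FIRST(n S) = { 'n' }
ε ∉ FIRST(n S), so FOLLOW(S) is not added.
PREDICT(S → n S) = { 'n' }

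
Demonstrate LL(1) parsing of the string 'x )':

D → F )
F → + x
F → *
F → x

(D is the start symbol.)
Stack is shown with the top on the left.

Stack  Input  Action
--------------------
D $    x ) $  output D → F )
F ) $  x ) $  output F → x
x ) $  x ) $  match 'x'
) $    ) $    match ')'
$      $      accept

The string is accepted.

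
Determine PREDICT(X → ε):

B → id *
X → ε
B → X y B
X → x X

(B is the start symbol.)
{ 'y' }

PREDICT(X → ε) = (FIRST(RHS) \ {ε}) ∪ (FOLLOW(X) if ε ∈ FIRST(RHS), i.e. RHS ⇒* ε)
The right-hand side is ε (FIRST(ε) = { ε }), so the predict set is FOLLOW(X) = { 'y' }
PREDICT(X → ε) = { 'y' }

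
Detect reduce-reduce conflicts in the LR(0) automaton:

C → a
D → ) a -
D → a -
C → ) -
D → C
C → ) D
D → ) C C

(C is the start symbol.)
Yes — I12: [D → ) a - .] vs [D → a - .]

Augment with C' → C and build the canonical LR(0) collection (I0 = CLOSURE({[C' → . C]}), then GOTO on every symbol after a dot until no new states appear). It has 14 states:
  I0: { [C → . ) -], [C → . ) D], [C → . a], [C' → . C] }  — shift
  I1: { [C → ) . -], [C → ) . D], [C → . ) -], [C → . ) D], [C → . a], [D → . ) C C], [D → . ) a -], [D → . C], [D → . a -] }  — shift
  I2: { [C' → C .] }  — accept
  I3: { [C → a .] }  — reduce
  I4: { [C → ) . -], [C → ) . D], [C → . ) -], [C → . ) D], [C → . a], [D → ) . C C], [D → ) . a -], [D → . ) C C], [D → . ) a -], [D → . C], [D → . a -] }  — shift
  I5: { [C → ) - .] }  — reduce
  I6: { [D → C .] }  — reduce
  I7: { [C → ) D .] }  — reduce
  I8: { [C → a .], [D → a . -] }  — shift, reduce
  I9: { [D → a - .] }  — reduce
  I10: { [C → . ) -], [C → . ) D], [C → . a], [D → ) C . C], [D → C .] }  — shift, reduce
  I11: { [C → a .], [D → ) a . -], [D → a . -] }  — shift, reduce
  I12: { [D → ) a - .], [D → a - .] }  — 2 reduces
  I13: { [D → ) C C .] }  — reduce

I12 contains complete items [D → ) a - .], [D → a - .] — reduce-reduce conflict.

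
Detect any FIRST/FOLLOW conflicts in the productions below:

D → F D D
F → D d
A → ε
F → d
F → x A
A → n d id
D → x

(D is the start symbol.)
No FIRST/FOLLOW conflicts.

A FIRST/FOLLOW conflict occurs when a non-terminal N has a nullable alternative N → β (β ⇒* ε) and another alternative N → α with FIRST(α) ∩ FOLLOW(N) ≠ ∅: on such a lookahead the parser cannot decide between expanding α and letting N vanish via β.

Nullable non-terminals: A.

A: nullable alternative(s) A → ε; FOLLOW(A) = { 'd', 'x' }
  A → ε: FIRST \ {ε} = { } — this is the only nullable alternative, skip
  A → n d id: FIRST \ {ε} = { 'n' } — disjoint from FOLLOW(A)

D, F have no nullable alternative, so no FIRST/FOLLOW check is needed there.

No FIRST/FOLLOW conflicts found.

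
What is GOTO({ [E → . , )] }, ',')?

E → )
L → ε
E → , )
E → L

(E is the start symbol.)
{ [E → , . )] }

GOTO(I, ',') = CLOSURE({ [A → αX.β] : [A → α.Xβ] ∈ I, X = ',' })

Items with dot before ',', with the dot advanced:
  [E → . , )] → [E → , . )]
Closure adds nothing (no advanced item has the dot before a non-terminal).

GOTO = { [E → , . )] }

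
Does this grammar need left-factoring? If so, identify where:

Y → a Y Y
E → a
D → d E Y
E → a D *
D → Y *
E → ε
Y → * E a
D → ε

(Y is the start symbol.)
Yes, E has productions with common prefix 'a'

Left-factoring is needed when two productions for the same non-terminal
share a common prefix on the right-hand side.

Productions for Y:
  Y → a Y Y
  Y → * E a
Productions for E:
  E → a
  E → a D *
  E → ε
Productions for D:
  D → d E Y
  D → Y *
  D → ε

Found common prefix 'a' in productions for E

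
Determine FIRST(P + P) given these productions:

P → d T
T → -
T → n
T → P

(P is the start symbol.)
{ 'd' }

FIRST sets of the non-terminals involved (from the grammar, by fixed-point iteration):
  FIRST(P) = { 'd' }

To compute FIRST(P + P), process the symbols left to right:
Symbol P is a non-terminal. Add FIRST(P) \ {ε} = { 'd' }
P is not nullable (ε ∉ FIRST(P)), so stop here.
FIRST(P + P) = { 'd' }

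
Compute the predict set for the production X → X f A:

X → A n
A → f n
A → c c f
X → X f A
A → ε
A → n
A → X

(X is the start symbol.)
PREDICT(X → X f A) = (FIRST(RHS) \ {ε}) ∪ (FOLLOW(X) if ε ∈ FIRST(RHS), i.e. RHS ⇒* ε)
FIRST(X) = { 'c', 'f', 'n' }
FIRST(X f A) = { 'c', 'f', 'n' }
ε ∉ FIRST(X f A), so FOLLOW(X) is not added.
PREDICT(X → X f A) = { 'c', 'f', 'n' }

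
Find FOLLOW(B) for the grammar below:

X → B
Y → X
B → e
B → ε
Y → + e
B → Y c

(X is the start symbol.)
To compute FOLLOW(B), find every occurrence of B on a right-hand side N → α B β: add FIRST(β) \ {ε}, and if β is empty or nullable also add FOLLOW(N). Iterate to a fixed point.

In X → B: B is at the end, add FOLLOW(X)

The FOLLOW sets referred to above (computed the same way, to a fixed point):
  FOLLOW(X) = { $, 'c' }

Taking the union: FOLLOW(B) = { $, 'c' }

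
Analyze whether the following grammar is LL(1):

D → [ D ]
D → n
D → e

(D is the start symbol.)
Yes, the grammar is LL(1).

A grammar is LL(1) if for each non-terminal N with multiple productions, the predict sets of those productions are pairwise disjoint, where PREDICT(N → α) = (FIRST(α) \ {ε}) ∪ (FOLLOW(N) if α ⇒* ε).

For D:
  PREDICT(D → '[' D ']') = { '[' }
  PREDICT(D → n) = { 'n' }
  PREDICT(D → e) = { 'e' }

All predict sets are disjoint. The grammar IS LL(1).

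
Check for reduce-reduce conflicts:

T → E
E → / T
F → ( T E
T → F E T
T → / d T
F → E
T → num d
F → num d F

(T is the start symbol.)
Yes — I3: [F → E .] vs [T → E .]

A reduce-reduce conflict occurs when an LR(0) state has two complete items [A → α .] and [B → β .] — both call for a reduction, and with no lookahead the parser cannot choose between them.

Augment with T' → T and build the canonical LR(0) collection (I0 = CLOSURE({[T' → . T]}), then GOTO on every symbol after a dot until no new states appear). It has 20 states:
  I0: { [E → . / T], [F → . ( T E], [F → . E], [F → . num d F], [T → . / d T], [T → . E], [T → . F E T], [T → . num d], [T' → . T] }  — shift
  I1: { [E → . / T], [F → ( . T E], [F → . ( T E], [F → . E], [F → . num d F], [T → . / d T], [T → . E], [T → . F E T], [T → . num d] }  — shift
  I2: { [E → . / T], [E → / . T], [F → . ( T E], [F → . E], [F → . num d F], [T → . / d T], [T → . E], [T → . F E T], [T → . num d], [T → / . d T] }  — shift
  I3: { [F → E .], [T → E .] }  — 2 reduces
  I4: { [E → . / T], [T → F . E T] }  — shift
  I5: { [T' → T .] }  — accept
  I6: { [F → num . d F], [T → num . d] }  — shift
  I7: { [E → . / T], [F → . ( T E], [F → . E], [F → . num d F], [F → num d . F], [T → num d .] }  — shift, reduce
  I8: { [E → . / T], [E → / . T], [F → . ( T E], [F → . E], [F → . num d F], [T → . / d T], [T → . E], [T → . F E T], [T → . num d] }  — shift
  I9: { [F → E .] }  — reduce
  I10: { [F → num d F .] }  — reduce
  I11: { [F → num . d F] }  — shift
  I12: { [E → . / T], [F → . ( T E], [F → . E], [F → . num d F], [F → num d . F] }  — shift
  I13: { [E → / T .] }  — reduce
  I14: { [E → . / T], [F → . ( T E], [F → . E], [F → . num d F], [T → . / d T], [T → . E], [T → . F E T], [T → . num d], [T → F E . T] }  — shift
  I15: { [T → F E T .] }  — reduce
  I16: { [E → . / T], [F → . ( T E], [F → . E], [F → . num d F], [T → . / d T], [T → . E], [T → . F E T], [T → . num d], [T → / d . T] }  — shift
  I17: { [T → / d T .] }  — reduce
  I18: { [E → . / T], [F → ( T . E] }  — shift
  I19: { [F → ( T E .] }  — reduce

I3 contains complete items [F → E .], [T → E .] — reduce-reduce conflict.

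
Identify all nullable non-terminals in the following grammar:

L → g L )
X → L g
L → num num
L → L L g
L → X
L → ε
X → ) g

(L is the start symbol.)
A non-terminal is nullable if it can derive ε (the empty string): either it has an ε-production, or it has a production whose right-hand side consists entirely of nullable non-terminals.

ε-productions: L → ε
So L is immediately nullable.
No further non-terminal can be added: every production for the remaining non-terminals contains a terminal or a non-nullable non-terminal.
Nullable = { 'L' }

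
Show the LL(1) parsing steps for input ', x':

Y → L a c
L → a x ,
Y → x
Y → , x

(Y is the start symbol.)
Stack is shown with the top on the left.

Stack  Input  Action
--------------------
Y $    , x $  output Y → , x
, x $  , x $  match ','
x $    x $    match 'x'
$      $      accept

The string is accepted.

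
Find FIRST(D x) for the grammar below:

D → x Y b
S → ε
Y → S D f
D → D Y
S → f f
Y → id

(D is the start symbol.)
FIRST sets of the non-terminals involved (from the grammar, by fixed-point iteration):
  FIRST(D) = { 'x' }

To compute FIRST(D x), process the symbols left to right:
Symbol D is a non-terminal. Add FIRST(D) \ {ε} = { 'x' }
D is not nullable (ε ∉ FIRST(D)), so stop here.
FIRST(D x) = { 'x' }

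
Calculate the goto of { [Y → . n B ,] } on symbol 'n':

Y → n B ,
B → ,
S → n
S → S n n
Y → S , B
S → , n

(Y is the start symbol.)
GOTO(I, 'n') = CLOSURE({ [A → αX.β] : [A → α.Xβ] ∈ I, X = 'n' })

Items with dot before 'n', with the dot advanced:
  [Y → . n B ,] → [Y → n . B ,]
Closure of the advanced items:
  [Y → n . B ,] has the dot before B: add [B → . ,]

GOTO = { [B → . ,], [Y → n . B ,] }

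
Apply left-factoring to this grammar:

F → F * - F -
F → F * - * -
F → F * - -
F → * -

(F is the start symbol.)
Left-factoring transforms A → αβ₁ | αβ₂ into A → αA' and A' → β₁ | β₂
(α is the longest common prefix among the alternatives). Repeat until
no nonterminal has two alternatives with a common prefix.

Round 1: F has alternatives sharing prefix 'F * -'. Introduce F': F → F * - F'
  Add: F' → F -
  Add: F' → * -
  Add: F' → -

No remaining common prefixes — done.

Resulting grammar:
F → F * - F'
F' → F -
F' → * -
F' → -
F → * -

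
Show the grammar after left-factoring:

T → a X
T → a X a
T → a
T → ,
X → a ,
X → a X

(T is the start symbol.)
Left-factoring transforms A → αβ₁ | αβ₂ into A → αA' and A' → β₁ | β₂
(α is the longest common prefix among the alternatives). Repeat until
no nonterminal has two alternatives with a common prefix.

Round 1: T has alternatives sharing prefix 'a'. Introduce T': T → a T'
  Add: T' → X
  Add: T' → X a
  Add: T' → ε

Round 2: T' has alternatives sharing prefix 'X'. Introduce T'': T' → X T''
  Add: T'' → ε
  Add: T'' → a

Round 3: X has alternatives sharing prefix 'a'. Introduce X': X → a X'
  Add: X' → ,
  Add: X' → X

No remaining common prefixes — done.

Resulting grammar:
T → a T'
T' → X T''
T'' → ε
T'' → a
T' → ε
T → ,
X → a X'
X' → ,
X' → X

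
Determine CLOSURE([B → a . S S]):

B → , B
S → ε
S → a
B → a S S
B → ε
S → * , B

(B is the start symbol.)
{ [B → a . S S], [S → . * , B], [S → . a], [S → .] }

To compute CLOSURE, for each item [A → α.Bβ] where B is a non-terminal, add [B → .γ] for all productions B → γ; repeat for the newly added items until nothing changes.

Start with: [B → a . S S]
  [B → a . S S] has the dot before S: add [S → .], [S → . a], [S → . * , B]
No further items can be added.

CLOSURE = { [B → a . S S], [S → . * , B], [S → . a], [S → .] }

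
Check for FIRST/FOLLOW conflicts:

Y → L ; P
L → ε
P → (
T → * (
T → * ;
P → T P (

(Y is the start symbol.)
No FIRST/FOLLOW conflicts.

A FIRST/FOLLOW conflict occurs when a non-terminal N has a nullable alternative N → β (β ⇒* ε) and another alternative N → α with FIRST(α) ∩ FOLLOW(N) ≠ ∅: on such a lookahead the parser cannot decide between expanding α and letting N vanish via β.

Nullable non-terminals: L.
L has a nullable alternative but only one production, so nothing to check.

P, T, Y have no nullable alternative, so no FIRST/FOLLOW check is needed there.

No FIRST/FOLLOW conflicts found.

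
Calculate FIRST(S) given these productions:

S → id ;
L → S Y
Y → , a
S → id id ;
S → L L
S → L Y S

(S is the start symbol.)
{ 'id' }

To compute FIRST(S), examine every production with S on the left-hand side, reading each right-hand side left to right until a non-nullable symbol is reached.

FIRST sets of the other non-terminals involved (by the same procedure, iterated to a fixed point):
  FIRST(L) = { 'id' }

From S → id ;:
  - id is a terminal: add 'id' and stop
From S → id id ;:
  - id is a terminal: add 'id' and stop
From S → L L:
  - L is a non-terminal: add FIRST(L) \ {ε} = { 'id' }
    L is not nullable, so stop
From S → L Y S:
  - L is a non-terminal: add FIRST(L) \ {ε} = { 'id' }
    L is not nullable, so stop

Collecting: FIRST(S) = { 'id' }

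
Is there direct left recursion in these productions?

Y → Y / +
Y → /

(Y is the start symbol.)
Yes, Y is left-recursive

Direct left recursion occurs when N → N α for some non-terminal N (the right-hand side begins with the left-hand side itself).

Y → Y / +: LEFT RECURSIVE (starts with Y)
Y → /: starts with '/'

The grammar has direct left recursion on: Y.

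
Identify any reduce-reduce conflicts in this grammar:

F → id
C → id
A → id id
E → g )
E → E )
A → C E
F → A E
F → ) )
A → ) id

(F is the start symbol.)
Yes — I5: [C → id .] vs [F → id .]

Augment with F' → F and build the canonical LR(0) collection (I0 = CLOSURE({[F' → . F]}), then GOTO on every symbol after a dot until no new states appear). It has 14 states:
  I0: { [A → . ) id], [A → . C E], [A → . id id], [C → . id], [F → . ) )], [F → . A E], [F → . id], [F' → . F] }  — shift
  I1: { [A → ) . id], [F → ) . )] }  — shift
  I2: { [E → . E )], [E → . g )], [F → A . E] }  — shift
  I3: { [A → C . E], [E → . E )], [E → . g )] }  — shift
  I4: { [F' → F .] }  — accept
  I5: { [A → id . id], [C → id .], [F → id .] }  — shift, 2 reduces
  I6: { [A → id id .] }  — reduce
  I7: { [A → C E .], [E → E . )] }  — shift, reduce
  I8: { [E → g . )] }  — shift
  I9: { [E → g ) .] }  — reduce
  I10: { [E → E ) .] }  — reduce
  I11: { [E → E . )], [F → A E .] }  — shift, reduce
  I12: { [F → ) ) .] }  — reduce
  I13: { [A → ) id .] }  — reduce

I5 contains complete items [C → id .], [F → id .] — reduce-reduce conflict.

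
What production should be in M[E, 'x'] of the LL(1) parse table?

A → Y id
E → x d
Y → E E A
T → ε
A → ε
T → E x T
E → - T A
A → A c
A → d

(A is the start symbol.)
E → x d

To find M[E, 'x'], we find productions for E where 'x' is in the predict set (PREDICT(N → α) = (FIRST(α) \ {ε}) ∪ (FOLLOW(N) if α ⇒* ε)).

E → x d: PREDICT = { 'x' }
  'x' is in predict set, so this production goes in M[E, 'x']
E → - T A: PREDICT = { '-' }

M[E, 'x'] = E → x d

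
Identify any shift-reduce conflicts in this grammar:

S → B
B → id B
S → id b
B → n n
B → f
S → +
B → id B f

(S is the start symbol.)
A shift-reduce conflict occurs when an LR(0) state has both:
  - a complete (reduce) item [A → α .] (dot at the end), and
  - a shift item [B → β . c γ] (dot before a terminal).

Augment with S' → S and build the canonical LR(0) collection (I0 = CLOSURE({[S' → . S]}), then GOTO on every symbol after a dot until no new states appear). It has 12 states:
  I0: { [B → . f], [B → . id B f], [B → . id B], [B → . n n], [S → . +], [S → . B], [S → . id b], [S' → . S] }  — shift
  I1: { [S → + .] }  — reduce
  I2: { [S → B .] }  — reduce
  I3: { [S' → S .] }  — accept
  I4: { [B → f .] }  — reduce
  I5: { [B → . f], [B → . id B f], [B → . id B], [B → . n n], [B → id . B f], [B → id . B], [S → id . b] }  — shift
  I6: { [B → n . n] }  — shift
  I7: { [B → n n .] }  — reduce
  I8: { [B → id B . f], [B → id B .] }  — shift, reduce
  I9: { [S → id b .] }  — reduce
  I10: { [B → . f], [B → . id B f], [B → . id B], [B → . n n], [B → id . B f], [B → id . B] }  — shift
  I11: { [B → id B f .] }  — reduce

I8 contains reduce item [B → id B .] and shift item [B → id B . f] — shift-reduce conflict.

Answer: Yes — I8: [B → id B .] vs [B → id B . f]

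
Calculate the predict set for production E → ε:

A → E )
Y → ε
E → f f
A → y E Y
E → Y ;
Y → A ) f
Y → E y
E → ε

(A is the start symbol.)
PREDICT(E → ε) = (FIRST(RHS) \ {ε}) ∪ (FOLLOW(E) if ε ∈ FIRST(RHS), i.e. RHS ⇒* ε)
The right-hand side is ε (FIRST(ε) = { ε }), so the predict set is FOLLOW(E) = { $, ')', ';', 'f', 'y' }
PREDICT(E → ε) = { $, ')', ';', 'f', 'y' }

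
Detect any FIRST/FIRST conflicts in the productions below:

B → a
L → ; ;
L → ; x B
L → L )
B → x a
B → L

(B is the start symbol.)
Yes. L → ';' ';' / L → ';' x B on { ';' }; L → ';' ';' / L → L ')' on { ';' }; L → ';' x B / L → L ')' on { ';' }

A FIRST/FIRST conflict occurs when two productions N → α and N → β for the same non-terminal have FIRST(α) ∩ FIRST(β) ≠ ∅ (with ε ∈ FIRST of a nullable right-hand side, so two nullable alternatives also conflict).

FIRST sets of the non-terminals at (or reachable through a nullable prefix from) the front of some alternative:
  FIRST(L) = { ';' }

Productions for B:
  B → a: FIRST = { 'a' }
  B → x a: FIRST = { 'x' }
  B → L: FIRST = { ';' }
Productions for L:
  L → ; ;: FIRST = { ';' }
  L → ; x B: FIRST = { ';' }
  L → L ): FIRST = { ';' }

Conflict for L: L → ; ; and L → ; x B
  Overlap: { ';' }
Conflict for L: L → ; ; and L → L )
  Overlap: { ';' }
Conflict for L: L → ; x B and L → L )
  Overlap: { ';' }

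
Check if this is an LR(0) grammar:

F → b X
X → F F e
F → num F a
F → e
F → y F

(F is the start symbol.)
A grammar is LR(0) if no state in the canonical LR(0) collection has:
  - both a shift item (dot before a terminal) and a complete item (shift-reduce conflict), or
  - two or more complete items (reduce-reduce conflict; the accept item [F' → F .] counts as a complete item here).

Augment with F' → F and build the canonical LR(0) collection (I0 = CLOSURE({[F' → . F]}), then GOTO on every symbol after a dot until no new states appear). It has 13 states:
  I0: { [F → . b X], [F → . e], [F → . num F a], [F → . y F], [F' → . F] }  — shift
  I1: { [F' → F .] }  — accept
  I2: { [F → . b X], [F → . e], [F → . num F a], [F → . y F], [F → b . X], [X → . F F e] }  — shift
  I3: { [F → e .] }  — reduce
  I4: { [F → . b X], [F → . e], [F → . num F a], [F → . y F], [F → num . F a] }  — shift
  I5: { [F → . b X], [F → . e], [F → . num F a], [F → . y F], [F → y . F] }  — shift
  I6: { [F → y F .] }  — reduce
  I7: { [F → num F . a] }  — shift
  I8: { [F → num F a .] }  — reduce
  I9: { [F → . b X], [F → . e], [F → . num F a], [F → . y F], [X → F . F e] }  — shift
  I10: { [F → b X .] }  — reduce
  I11: { [X → F F . e] }  — shift
  I12: { [X → F F e .] }  — reduce

Every state is either a pure shift/goto state or contains exactly one complete item and nothing to shift — no conflicts. The grammar is LR(0).

Answer: Yes, the grammar is LR(0)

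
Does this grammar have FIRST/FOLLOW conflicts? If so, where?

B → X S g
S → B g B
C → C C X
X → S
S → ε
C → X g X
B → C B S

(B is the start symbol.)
A FIRST/FOLLOW conflict occurs when a non-terminal N has a nullable alternative N → β (β ⇒* ε) and another alternative N → α with FIRST(α) ∩ FOLLOW(N) ≠ ∅: on such a lookahead the parser cannot decide between expanding α and letting N vanish via β.

Nullable non-terminals: S, X.
FIRST sets used below: FIRST(B) = { 'g' }

S: nullable alternative(s) S → ε; FOLLOW(S) = { $, 'g' }
  S → B g B: FIRST \ {ε} = { 'g' } — overlaps FOLLOW(S) on { 'g' }: CONFLICT
  S → ε: FIRST \ {ε} = { } — this is the only nullable alternative, skip
X has a nullable alternative but only one production, so nothing to check.

B, C have no nullable alternative, so no FIRST/FOLLOW check is needed there.

So the grammar has 1 FIRST/FOLLOW conflict (marked CONFLICT above).

Answer: Yes. S → B g B with FOLLOW(S) on { 'g' }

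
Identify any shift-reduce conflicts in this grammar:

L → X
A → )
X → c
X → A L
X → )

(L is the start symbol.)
No shift-reduce conflicts

Augment with L' → L and build the canonical LR(0) collection (I0 = CLOSURE({[L' → . L]}), then GOTO on every symbol after a dot until no new states appear). It has 7 states:
  I0: { [A → . )], [L → . X], [L' → . L], [X → . )], [X → . A L], [X → . c] }  — shift
  I1: { [A → ) .], [X → ) .] }  — 2 reduces
  I2: { [A → . )], [L → . X], [X → . )], [X → . A L], [X → . c], [X → A . L] }  — shift
  I3: { [L' → L .] }  — accept
  I4: { [L → X .] }  — reduce
  I5: { [X → c .] }  — reduce
  I6: { [X → A L .] }  — reduce

No state contains both a complete item and a shift item.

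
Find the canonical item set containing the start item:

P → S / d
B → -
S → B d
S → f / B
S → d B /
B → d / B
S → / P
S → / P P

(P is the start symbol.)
{ [B → . -], [B → . d / B], [P → . S / d], [P' → . P], [S → . / P P], [S → . / P], [S → . B d], [S → . d B /], [S → . f / B] }

First, augment the grammar with P' → P
I₀ = CLOSURE({ [P' → . P] }):
  [P' → . P] has the dot before P: add [P → . S / d]
  [P → . S / d] has the dot before S: add [S → . B d], [S → . f / B], [S → . d B /], [S → . / P], [S → . / P P]
  [S → . B d] has the dot before B: add [B → . -], [B → . d / B]
No further items can be added.

I₀ = { [B → . -], [B → . d / B], [P → . S / d], [P' → . P], [S → . / P P], [S → . / P], [S → . B d], [S → . d B /], [S → . f / B] }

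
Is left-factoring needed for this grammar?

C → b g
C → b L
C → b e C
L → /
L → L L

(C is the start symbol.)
Left-factoring is needed when two productions for the same non-terminal
share a common prefix on the right-hand side.

Productions for C:
  C → b g
  C → b L
  C → b e C
Productions for L:
  L → /
  L → L L

Found common prefix 'b' in productions for C

Answer: Yes, C has productions with common prefix 'b'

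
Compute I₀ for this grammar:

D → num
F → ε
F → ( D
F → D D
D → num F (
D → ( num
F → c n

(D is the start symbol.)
First, augment the grammar with D' → D
I₀ = CLOSURE({ [D' → . D] }):
  [D' → . D] has the dot before D: add [D → . num], [D → . num F (], [D → . ( num]
No further items can be added.

I₀ = { [D → . ( num], [D → . num F (], [D → . num], [D' → . D] }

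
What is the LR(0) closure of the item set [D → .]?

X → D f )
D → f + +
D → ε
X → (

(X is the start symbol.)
To compute CLOSURE, for each item [A → α.Bβ] where B is a non-terminal, add [B → .γ] for all productions B → γ; repeat for the newly added items until nothing changes.

Start with: [D → .]
The dot is at the end, so nothing is added.

CLOSURE = { [D → .] }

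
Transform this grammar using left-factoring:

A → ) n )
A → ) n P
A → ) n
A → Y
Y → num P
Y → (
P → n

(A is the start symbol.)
A → ) n A'
A' → )
A' → P
A' → ε
A → Y
Y → num P
Y → (
P → n

Left-factoring transforms A → αβ₁ | αβ₂ into A → αA' and A' → β₁ | β₂
(α is the longest common prefix among the alternatives). Repeat until
no nonterminal has two alternatives with a common prefix.

Round 1: A has alternatives sharing prefix ') n'. Introduce A': A → ) n A'
  Add: A' → )
  Add: A' → P
  Add: A' → ε

No remaining common prefixes — done.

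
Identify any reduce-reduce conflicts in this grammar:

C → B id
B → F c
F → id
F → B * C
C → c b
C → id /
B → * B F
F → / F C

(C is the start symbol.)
Yes — I23: [C → B id .] vs [F → id .]

Augment with C' → C and build the canonical LR(0) collection (I0 = CLOSURE({[C' → . C]}), then GOTO on every symbol after a dot until no new states appear). It has 24 states:
  I0: { [B → . * B F], [B → . F c], [C → . B id], [C → . c b], [C → . id /], [C' → . C], [F → . / F C], [F → . B * C], [F → . id] }  — shift
  I1: { [B → * . B F], [B → . * B F], [B → . F c], [F → . / F C], [F → . B * C], [F → . id] }  — shift
  I2: { [B → . * B F], [B → . F c], [F → . / F C], [F → . B * C], [F → . id], [F → / . F C] }  — shift
  I3: { [C → B . id], [F → B . * C] }  — shift
  I4: { [C' → C .] }  — accept
  I5: { [B → F . c] }  — shift
  I6: { [C → c . b] }  — shift
  I7: { [C → id . /], [F → id .] }  — shift, reduce
  I8: { [C → id / .] }  — reduce
  I9: { [C → c b .] }  — reduce
  I10: { [B → F c .] }  — reduce
  I11: { [B → . * B F], [B → . F c], [C → . B id], [C → . c b], [C → . id /], [F → . / F C], [F → . B * C], [F → . id], [F → B * . C] }  — shift
  I12: { [C → B id .] }  — reduce
  I13: { [F → B * C .] }  — reduce
  I14: { [F → B . * C] }  — shift
  I15: { [B → . * B F], [B → . F c], [B → F . c], [C → . B id], [C → . c b], [C → . id /], [F → . / F C], [F → . B * C], [F → . id], [F → / F . C] }  — shift
  I16: { [F → id .] }  — reduce
  I17: { [F → / F C .] }  — reduce
  I18: { [B → F c .], [C → c . b] }  — shift, reduce
  I19: { [B → * B . F], [B → . * B F], [B → . F c], [F → . / F C], [F → . B * C], [F → . id], [F → B . * C] }  — shift
  I20: { [B → * . B F], [B → . * B F], [B → . F c], [C → . B id], [C → . c b], [C → . id /], [F → . / F C], [F → . B * C], [F → . id], [F → B * . C] }  — shift
  I21: { [B → * B F .], [B → F . c] }  — shift, reduce
  I22: { [B → * B . F], [B → . * B F], [B → . F c], [C → B . id], [F → . / F C], [F → . B * C], [F → . id], [F → B . * C] }  — shift
  I23: { [C → B id .], [F → id .] }  — 2 reduces

I23 contains complete items [C → B id .], [F → id .] — reduce-reduce conflict.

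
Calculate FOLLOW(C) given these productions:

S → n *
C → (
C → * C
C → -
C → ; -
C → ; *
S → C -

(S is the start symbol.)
{ '-' }

In C → * C: C is at the end; this adds FOLLOW(C) to itself — nothing new
In S → C -: C is followed by '-', add FIRST('-') \ {ε} = { '-' }

Taking the union: FOLLOW(C) = { '-' }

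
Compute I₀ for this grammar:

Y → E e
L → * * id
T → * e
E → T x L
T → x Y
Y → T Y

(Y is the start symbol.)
First, augment the grammar with Y' → Y
I₀ = CLOSURE({ [Y' → . Y] }):
  [Y' → . Y] has the dot before Y: add [Y → . E e], [Y → . T Y]
  [Y → . E e] has the dot before E: add [E → . T x L]
  [Y → . T Y] has the dot before T: add [T → . * e], [T → . x Y]
No further items can be added.

I₀ = { [E → . T x L], [T → . * e], [T → . x Y], [Y → . E e], [Y → . T Y], [Y' → . Y] }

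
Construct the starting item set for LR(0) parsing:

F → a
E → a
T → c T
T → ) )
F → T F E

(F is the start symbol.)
{ [F → . T F E], [F → . a], [F' → . F], [T → . ) )], [T → . c T] }

First, augment the grammar with F' → F
I₀ = CLOSURE({ [F' → . F] }):
  [F' → . F] has the dot before F: add [F → . a], [F → . T F E]
  [F → . T F E] has the dot before T: add [T → . c T], [T → . ) )]
No further items can be added.

I₀ = { [F → . T F E], [F → . a], [F' → . F], [T → . ) )], [T → . c T] }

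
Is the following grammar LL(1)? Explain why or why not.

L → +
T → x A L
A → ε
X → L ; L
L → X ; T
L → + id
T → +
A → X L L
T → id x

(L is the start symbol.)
Relevant sets:
  FIRST(X) = { '+' }
  FOLLOW(A) = { '+' }

For L:
  PREDICT(L → '+') = { '+' }
  PREDICT(L → X ';' T) = { '+' }
  PREDICT(L → '+' id) = { '+' }
For T:
  PREDICT(T → x A L) = { 'x' }
  PREDICT(T → '+') = { '+' }
  PREDICT(T → id x) = { 'id' }
For A:
  PREDICT(A → ε) = { '+' }
  PREDICT(A → X L L) = { '+' }
X has a single production, so nothing to check there.

Conflict found: Predict set conflict for L: { '+' }
The grammar is NOT LL(1).

Answer: No. Predict set conflict for L: { '+' }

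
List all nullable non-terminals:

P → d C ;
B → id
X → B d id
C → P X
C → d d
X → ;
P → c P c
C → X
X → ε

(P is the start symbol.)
{ 'C', 'X' }

ε-productions: X → ε
So X is immediately nullable.
C → X: every symbol on the right is nullable, so C is nullable too.
No further non-terminal can be added: every production for the remaining non-terminals contains a terminal or a non-nullable non-terminal.
Nullable = { 'C', 'X' }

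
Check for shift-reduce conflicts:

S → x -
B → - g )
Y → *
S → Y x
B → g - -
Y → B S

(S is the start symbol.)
No shift-reduce conflicts

Augment with S' → S and build the canonical LR(0) collection (I0 = CLOSURE({[S' → . S]}), then GOTO on every symbol after a dot until no new states appear). It has 15 states:
  I0: { [B → . - g )], [B → . g - -], [S → . Y x], [S → . x -], [S' → . S], [Y → . *], [Y → . B S] }  — shift
  I1: { [Y → * .] }  — reduce
  I2: { [B → - . g )] }  — shift
  I3: { [B → . - g )], [B → . g - -], [S → . Y x], [S → . x -], [Y → . *], [Y → . B S], [Y → B . S] }  — shift
  I4: { [S' → S .] }  — accept
  I5: { [S → Y . x] }  — shift
  I6: { [B → g . - -] }  — shift
  I7: { [S → x . -] }  — shift
  I8: { [S → x - .] }  — reduce
  I9: { [B → g - . -] }  — shift
  I10: { [B → g - - .] }  — reduce
  I11: { [S → Y x .] }  — reduce
  I12: { [Y → B S .] }  — reduce
  I13: { [B → - g . )] }  — shift
  I14: { [B → - g ) .] }  — reduce

No state contains both a complete item and a shift item.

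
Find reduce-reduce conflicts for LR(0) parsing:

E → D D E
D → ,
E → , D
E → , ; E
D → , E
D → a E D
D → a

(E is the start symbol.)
No reduce-reduce conflicts

A reduce-reduce conflict occurs when an LR(0) state has two complete items [A → α .] and [B → β .] — both call for a reduction, and with no lookahead the parser cannot choose between them.

Augment with E' → E and build the canonical LR(0) collection (I0 = CLOSURE({[E' → . E]}), then GOTO on every symbol after a dot until no new states appear). It has 14 states:
  I0: { [D → . , E], [D → . ,], [D → . a E D], [D → . a], [E → . , ; E], [E → . , D], [E → . D D E], [E' → . E] }  — shift
  I1: { [D → , . E], [D → , .], [D → . , E], [D → . ,], [D → . a E D], [D → . a], [E → , . ; E], [E → , . D], [E → . , ; E], [E → . , D], [E → . D D E] }  — shift, reduce
  I2: { [D → . , E], [D → . ,], [D → . a E D], [D → . a], [E → D . D E] }  — shift
  I3: { [E' → E .] }  — accept
  I4: { [D → . , E], [D → . ,], [D → . a E D], [D → . a], [D → a . E D], [D → a .], [E → . , ; E], [E → . , D], [E → . D D E] }  — shift, reduce
  I5: { [D → . , E], [D → . ,], [D → . a E D], [D → . a], [D → a E . D] }  — shift
  I6: { [D → , . E], [D → , .], [D → . , E], [D → . ,], [D → . a E D], [D → . a], [E → . , ; E], [E → . , D], [E → . D D E] }  — shift, reduce
  I7: { [D → a E D .] }  — reduce
  I8: { [D → , E .] }  — reduce
  I9: { [D → . , E], [D → . ,], [D → . a E D], [D → . a], [E → . , ; E], [E → . , D], [E → . D D E], [E → D D . E] }  — shift
  I10: { [E → D D E .] }  — reduce
  I11: { [D → . , E], [D → . ,], [D → . a E D], [D → . a], [E → , ; . E], [E → . , ; E], [E → . , D], [E → . D D E] }  — shift
  I12: { [D → . , E], [D → . ,], [D → . a E D], [D → . a], [E → , D .], [E → D . D E] }  — shift, reduce
  I13: { [E → , ; E .] }  — reduce

No state contains more than one complete item.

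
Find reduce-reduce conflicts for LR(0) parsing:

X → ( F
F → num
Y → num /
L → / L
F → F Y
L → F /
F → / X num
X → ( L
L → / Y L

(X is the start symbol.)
Augment with X' → X and build the canonical LR(0) collection (I0 = CLOSURE({[X' → . X]}), then GOTO on every symbol after a dot until no new states appear). It has 18 states:
  I0: { [X → . ( F], [X → . ( L], [X' → . X] }  — shift
  I1: { [F → . / X num], [F → . F Y], [F → . num], [L → . / L], [L → . / Y L], [L → . F /], [X → ( . F], [X → ( . L] }  — shift
  I2: { [X' → X .] }  — accept
  I3: { [F → . / X num], [F → . F Y], [F → . num], [F → / . X num], [L → . / L], [L → . / Y L], [L → . F /], [L → / . L], [L → / . Y L], [X → . ( F], [X → . ( L], [Y → . num /] }  — shift
  I4: { [F → F . Y], [L → F . /], [X → ( F .], [Y → . num /] }  — shift, reduce
  I5: { [X → ( L .] }  — reduce
  I6: { [F → num .] }  — reduce
  I7: { [L → F / .] }  — reduce
  I8: { [F → F Y .] }  — reduce
  I9: { [Y → num . /] }  — shift
  I10: { [Y → num / .] }  — reduce
  I11: { [F → F . Y], [L → F . /], [Y → . num /] }  — shift
  I12: { [L → / L .] }  — reduce
  I13: { [F → / X . num] }  — shift
  I14: { [F → . / X num], [F → . F Y], [F → . num], [L → . / L], [L → . / Y L], [L → . F /], [L → / Y . L] }  — shift
  I15: { [F → num .], [Y → num . /] }  — shift, reduce
  I16: { [L → / Y L .] }  — reduce
  I17: { [F → / X num .] }  — reduce

No state contains more than one complete item.

Answer: No reduce-reduce conflicts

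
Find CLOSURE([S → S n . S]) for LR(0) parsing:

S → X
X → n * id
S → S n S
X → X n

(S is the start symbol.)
{ [S → . S n S], [S → . X], [S → S n . S], [X → . X n], [X → . n * id] }

Start with: [S → S n . S]
  [S → S n . S] has the dot before S: add [S → . X], [S → . S n S]
  [S → . X] has the dot before X: add [X → . n * id], [X → . X n]
No further items can be added.

CLOSURE = { [S → . S n S], [S → . X], [S → S n . S], [X → . X n], [X → . n * id] }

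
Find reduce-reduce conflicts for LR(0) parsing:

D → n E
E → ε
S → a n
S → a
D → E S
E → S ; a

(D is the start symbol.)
Augment with D' → D and build the canonical LR(0) collection (I0 = CLOSURE({[D' → . D]}), then GOTO on every symbol after a dot until no new states appear). It has 11 states:
  I0: { [D → . E S], [D → . n E], [D' → . D], [E → . S ; a], [E → .], [S → . a n], [S → . a] }  — shift, reduce
  I1: { [D' → D .] }  — accept
  I2: { [D → E . S], [S → . a n], [S → . a] }  — shift
  I3: { [E → S . ; a] }  — shift
  I4: { [S → a . n], [S → a .] }  — shift, reduce
  I5: { [D → n . E], [E → . S ; a], [E → .], [S → . a n], [S → . a] }  — shift, reduce
  I6: { [D → n E .] }  — reduce
  I7: { [S → a n .] }  — reduce
  I8: { [E → S ; . a] }  — shift
  I9: { [E → S ; a .] }  — reduce
  I10: { [D → E S .] }  — reduce

No state contains more than one complete item.

Answer: No reduce-reduce conflicts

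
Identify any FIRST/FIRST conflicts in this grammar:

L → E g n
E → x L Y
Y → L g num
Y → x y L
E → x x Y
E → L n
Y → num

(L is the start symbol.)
Yes. E → x L Y / E → x x Y on { 'x' }; E → x L Y / E → L n on { 'x' }; E → x x Y / E → L n on { 'x' }; Y → L g num / Y → x y L on { 'x' }

FIRST sets of the non-terminals at (or reachable through a nullable prefix from) the front of some alternative:
  FIRST(L) = { 'x' }

Productions for E:
  E → x L Y: FIRST = { 'x' }
  E → x x Y: FIRST = { 'x' }
  E → L n: FIRST = { 'x' }
Productions for Y:
  Y → L g num: FIRST = { 'x' }
  Y → x y L: FIRST = { 'x' }
  Y → num: FIRST = { 'num' }
L has only one production, so no FIRST/FIRST conflict is possible there.

Conflict for E: E → x L Y and E → x x Y
  Overlap: { 'x' }
Conflict for E: E → x L Y and E → L n
  Overlap: { 'x' }
Conflict for E: E → x x Y and E → L n
  Overlap: { 'x' }
Conflict for Y: Y → L g num and Y → x y L
  Overlap: { 'x' }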